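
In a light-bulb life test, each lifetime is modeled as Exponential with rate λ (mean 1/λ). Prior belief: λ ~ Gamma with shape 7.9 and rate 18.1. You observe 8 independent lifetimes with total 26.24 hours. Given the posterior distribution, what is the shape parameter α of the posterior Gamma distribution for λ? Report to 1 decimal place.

With a Gamma(shape α, rate β) prior on the exponential rate λ, the posterior after n observations with total T = Σxᵢ is Gamma(α+n, β+T).
Posterior: Gamma(7.9+8, 18.1+26.24) = Gamma(15.9, 44.34).
Posterior α = 15.9.

15.9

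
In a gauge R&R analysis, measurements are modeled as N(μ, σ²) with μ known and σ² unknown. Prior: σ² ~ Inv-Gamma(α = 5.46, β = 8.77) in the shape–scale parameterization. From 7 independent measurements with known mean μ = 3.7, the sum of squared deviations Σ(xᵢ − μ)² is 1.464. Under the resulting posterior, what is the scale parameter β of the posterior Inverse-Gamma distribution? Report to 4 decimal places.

With known mean μ and an Inverse-Gamma(α, β) prior on σ², the Normal likelihood is conjugate: posterior is Inv-Gamma(α + n/2, β + Σ(xᵢ−μ)²/2).
Posterior: Inv-Gamma(5.46 + 7/2, 8.77 + 1.464/2) = Inv-Gamma(8.96, 9.5020).
Posterior β = 9.5020.

9.5020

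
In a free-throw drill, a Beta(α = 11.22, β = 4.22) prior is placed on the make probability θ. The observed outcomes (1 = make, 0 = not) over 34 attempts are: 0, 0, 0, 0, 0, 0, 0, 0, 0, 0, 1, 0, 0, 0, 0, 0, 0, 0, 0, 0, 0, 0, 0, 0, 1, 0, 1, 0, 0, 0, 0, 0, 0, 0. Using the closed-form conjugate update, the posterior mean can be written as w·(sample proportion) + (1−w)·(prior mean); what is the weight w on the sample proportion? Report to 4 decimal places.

The Beta prior is conjugate to a Binomial/Bernoulli likelihood; the update adds successes to α and failures to β.
Posterior mean = (α₀+k)/(α₀+β₀+n) = [n/(α₀+β₀+n)]·(k/n) + [(α₀+β₀)/(α₀+β₀+n)]·α₀/(α₀+β₀), so only n and the prior enter the weight.
The weight on the data is w = n/(α₀+β₀+n) = 34/(11.22+4.22+34) = 34/49.44 = 0.6877.

0.6877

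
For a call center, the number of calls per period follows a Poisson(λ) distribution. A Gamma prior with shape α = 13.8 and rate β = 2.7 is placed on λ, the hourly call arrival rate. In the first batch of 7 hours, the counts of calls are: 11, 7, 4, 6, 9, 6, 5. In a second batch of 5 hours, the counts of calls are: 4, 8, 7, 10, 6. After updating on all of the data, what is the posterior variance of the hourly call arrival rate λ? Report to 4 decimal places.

0.4480

With a Gamma(shape α, rate β) prior, the Poisson likelihood is conjugate: the posterior is Gamma(α + ΣXᵢ, β + n).
Batch 1: sum of counts S = 48 over n = 7 hours.
After batch 1: Gamma(α+S, β+n) = Gamma(13.8+48, 2.7+7) = Gamma(61.8, 9.7).
Batch 2: sum of counts S = 35 over n = 5 hours.
After batch 2: Gamma(α+S, β+n) = Gamma(61.8+35, 9.7+5) = Gamma(96.8, 14.7).
Var = α/β² = 96.8/14.7² = 0.4480.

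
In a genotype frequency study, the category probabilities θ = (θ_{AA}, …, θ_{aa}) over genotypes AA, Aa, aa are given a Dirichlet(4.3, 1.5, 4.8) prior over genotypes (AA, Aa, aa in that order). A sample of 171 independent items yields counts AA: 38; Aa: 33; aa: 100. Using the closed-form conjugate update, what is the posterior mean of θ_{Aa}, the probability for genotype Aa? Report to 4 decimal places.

0.1900

The Dirichlet prior is conjugate to the Multinomial likelihood: each posterior αⱼ = prior αⱼ + observed count nⱼ.
Posterior concentration: (42.3, 34.5, 104.8), total = 181.6.
E[θ_{Aa}|data] = α_{Aa}/Σα = 34.5/181.6 = 0.1900.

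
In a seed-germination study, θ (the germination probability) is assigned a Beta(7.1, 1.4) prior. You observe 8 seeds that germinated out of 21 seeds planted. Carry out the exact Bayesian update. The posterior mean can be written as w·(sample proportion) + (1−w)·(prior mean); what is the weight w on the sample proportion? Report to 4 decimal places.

0.7119

The Beta prior is conjugate to a Binomial/Bernoulli likelihood; the update adds successes to α and failures to β.
Posterior mean = (α₀+k)/(α₀+β₀+n) = [n/(α₀+β₀+n)]·(k/n) + [(α₀+β₀)/(α₀+β₀+n)]·α₀/(α₀+β₀), so only n and the prior enter the weight.
The weight on the data is w = n/(α₀+β₀+n) = 21/(7.1+1.4+21) = 21/29.5 = 0.7119.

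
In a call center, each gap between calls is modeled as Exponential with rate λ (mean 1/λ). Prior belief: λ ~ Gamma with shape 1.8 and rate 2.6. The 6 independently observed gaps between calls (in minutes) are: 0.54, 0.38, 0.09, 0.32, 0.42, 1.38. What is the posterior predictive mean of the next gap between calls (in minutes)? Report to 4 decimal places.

0.8426

With a Gamma(shape α, rate β) prior on the exponential rate λ, the posterior after n observations with total T = Σxᵢ is Gamma(α+n, β+T).
Sum of observations T = 3.13 minutes; n = 6.
Posterior: Gamma(1.8+6, 2.6+3.13) = Gamma(7.8, 5.73).
The predictive distribution for the next observation is Lomax; its mean is β/(α−1) = 5.73/6.8 = 0.8426.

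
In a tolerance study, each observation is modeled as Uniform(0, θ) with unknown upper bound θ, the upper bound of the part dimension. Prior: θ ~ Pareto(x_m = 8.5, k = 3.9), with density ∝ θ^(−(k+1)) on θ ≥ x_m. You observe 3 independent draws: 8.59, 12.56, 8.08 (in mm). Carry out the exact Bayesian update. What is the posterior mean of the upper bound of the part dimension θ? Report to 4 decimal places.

14.6888

A Pareto(scale x_m, shape k) prior on the upper bound θ of Uniform(0, θ) is conjugate: posterior is Pareto(max(x_m, max xᵢ), k + n).
Sample maximum = 12.56; prior scale x_m = 8.5 → posterior scale = max = 12.56.
Posterior shape = 3.9 + 3 = 6.9.
E[θ|data] = k·x_m/(k−1) = 6.9·12.56/5.9 = 14.6888.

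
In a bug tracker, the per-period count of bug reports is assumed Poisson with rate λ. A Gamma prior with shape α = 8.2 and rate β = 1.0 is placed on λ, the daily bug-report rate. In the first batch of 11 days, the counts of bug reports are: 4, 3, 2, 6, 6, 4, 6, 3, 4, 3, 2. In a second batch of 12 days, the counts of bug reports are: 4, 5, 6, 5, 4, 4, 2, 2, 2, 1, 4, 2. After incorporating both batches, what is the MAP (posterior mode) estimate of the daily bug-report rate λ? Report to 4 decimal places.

3.8000

With a Gamma(shape α, rate β) prior, the Poisson likelihood is conjugate: the posterior is Gamma(α + ΣXᵢ, β + n).
Batch 1: sum of counts S = 43 over n = 11 days.
After batch 1: Gamma(α+S, β+n) = Gamma(8.2+43, 1.0+11) = Gamma(51.2, 12.0).
Batch 2: sum of counts S = 41 over n = 12 days.
After batch 2: Gamma(α+S, β+n) = Gamma(51.2+41, 12.0+12) = Gamma(92.2, 24.0).
Mode of Gamma(α,β) for α≥1 is (α−1)/β = 91.2/24.0 = 3.8000.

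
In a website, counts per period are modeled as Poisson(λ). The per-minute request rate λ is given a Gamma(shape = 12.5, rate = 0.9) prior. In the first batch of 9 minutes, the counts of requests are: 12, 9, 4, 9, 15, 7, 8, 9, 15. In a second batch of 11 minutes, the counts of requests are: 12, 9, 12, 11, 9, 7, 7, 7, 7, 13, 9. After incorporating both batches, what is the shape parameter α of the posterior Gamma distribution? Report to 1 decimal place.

With a Gamma(shape α, rate β) prior, the Poisson likelihood is conjugate: the posterior is Gamma(α + ΣXᵢ, β + n).
Batch 1: sum of counts S = 88 over n = 9 minutes.
After batch 1: Gamma(α+S, β+n) = Gamma(12.5+88, 0.9+9) = Gamma(100.5, 9.9).
Batch 2: sum of counts S = 103 over n = 11 minutes.
After batch 2: Gamma(α+S, β+n) = Gamma(100.5+103, 9.9+11) = Gamma(203.5, 20.9).
Posterior α = 203.5.

203.5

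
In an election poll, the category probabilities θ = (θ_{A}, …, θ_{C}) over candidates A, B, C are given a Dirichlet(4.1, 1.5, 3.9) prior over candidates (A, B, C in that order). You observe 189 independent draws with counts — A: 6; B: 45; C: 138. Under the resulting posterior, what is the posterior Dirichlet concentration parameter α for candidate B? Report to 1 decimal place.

The Dirichlet prior is conjugate to the Multinomial likelihood: each posterior αⱼ = prior αⱼ + observed count nⱼ.
Posterior concentration: (10.1, 46.5, 141.9), total = 198.5.
α_{B} = 1.5 + 45 = 46.5.

46.5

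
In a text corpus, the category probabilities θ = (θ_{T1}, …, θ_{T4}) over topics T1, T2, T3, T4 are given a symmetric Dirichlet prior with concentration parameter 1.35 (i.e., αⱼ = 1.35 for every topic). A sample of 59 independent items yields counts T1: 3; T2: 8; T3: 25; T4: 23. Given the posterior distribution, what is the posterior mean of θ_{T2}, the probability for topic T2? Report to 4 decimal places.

The Dirichlet prior is conjugate to the Multinomial likelihood: each posterior αⱼ = prior αⱼ + observed count nⱼ.
Posterior concentration: (4.35, 9.35, 26.35, 24.35), total = 64.40.
E[θ_{T2}|data] = α_{T2}/Σα = 9.35/64.40 = 0.1452.

0.1452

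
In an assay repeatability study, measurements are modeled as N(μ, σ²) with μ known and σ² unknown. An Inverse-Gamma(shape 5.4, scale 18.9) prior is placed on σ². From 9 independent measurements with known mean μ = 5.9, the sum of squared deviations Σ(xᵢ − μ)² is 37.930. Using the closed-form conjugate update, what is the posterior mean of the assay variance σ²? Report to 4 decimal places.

4.2545

With known mean μ and an Inverse-Gamma(α, β) prior on σ², the Normal likelihood is conjugate: posterior is Inv-Gamma(α + n/2, β + Σ(xᵢ−μ)²/2).
Posterior: Inv-Gamma(5.4 + 9/2, 18.9 + 37.930/2) = Inv-Gamma(9.90, 37.8650).
E[σ²|data] = β/(α−1) = 37.8650/8.90 = 4.2545.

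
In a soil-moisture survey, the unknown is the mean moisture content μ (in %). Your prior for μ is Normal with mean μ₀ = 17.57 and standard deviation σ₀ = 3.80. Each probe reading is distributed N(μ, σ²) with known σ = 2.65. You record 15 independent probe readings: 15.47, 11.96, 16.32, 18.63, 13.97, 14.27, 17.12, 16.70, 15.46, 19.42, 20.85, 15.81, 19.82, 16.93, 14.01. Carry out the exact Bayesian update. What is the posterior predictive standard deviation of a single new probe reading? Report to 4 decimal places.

For Normal data with known variance σ², a Normal(μ₀, σ₀²) prior on μ is conjugate. Posterior precision = 1/σ₀² + n/σ²; posterior mean is the precision-weighted average of μ₀ and x̄.
σ₀² = 3.80² = 14.44, σ² = 2.65² = 7.0225; σ² + n·σ₀² = 7.0225 + 15·14.44 = 223.6225.
Posterior precision = 1/σ₀² + n/σ² = 1/14.44 + 15/7.0225 = (σ² + n·σ₀²)/(σ₀²σ²) = 223.6225/(14.44·7.0225); posterior variance σₙ² = σ₀²σ²/(σ² + n·σ₀²) = 14.44·7.0225/223.6225 = 0.453465.
Predictive variance for one new observation = σₙ² + σ² = 14.44·7.0225/223.6225 + 7.0225 = σ²·(σ₀² + 223.6225)/223.6225 = 7.0225·238.0625/223.6225 = 7.475965; SD = √(7.0225·238.0625/223.6225) = 2.7342.

2.7342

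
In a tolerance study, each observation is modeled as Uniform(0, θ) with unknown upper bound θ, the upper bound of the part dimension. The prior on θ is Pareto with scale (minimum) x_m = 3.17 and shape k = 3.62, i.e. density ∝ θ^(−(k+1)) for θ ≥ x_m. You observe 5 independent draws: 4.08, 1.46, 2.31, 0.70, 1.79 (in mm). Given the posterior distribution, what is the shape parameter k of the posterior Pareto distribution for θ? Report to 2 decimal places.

8.62

A Pareto(scale x_m, shape k) prior on the upper bound θ of Uniform(0, θ) is conjugate: posterior is Pareto(max(x_m, max xᵢ), k + n).
Sample maximum = 4.08; prior scale x_m = 3.17 → posterior scale = max = 4.08.
Posterior shape = 3.62 + 5 = 8.62.
Posterior shape k = 8.62.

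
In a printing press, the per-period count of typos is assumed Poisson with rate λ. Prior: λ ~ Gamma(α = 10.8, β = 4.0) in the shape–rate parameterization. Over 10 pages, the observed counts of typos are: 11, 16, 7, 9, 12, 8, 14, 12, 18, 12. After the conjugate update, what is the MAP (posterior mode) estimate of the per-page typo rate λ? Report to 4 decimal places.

9.2000

With a Gamma(shape α, rate β) prior, the Poisson likelihood is conjugate: the posterior is Gamma(α + ΣXᵢ, β + n).
Sum of counts S = 119 over n = 10 pages.
Posterior: Gamma(α+S, β+n) = Gamma(10.8+119, 4.0+10) = Gamma(129.8, 14.0).
Mode of Gamma(α,β) for α≥1 is (α−1)/β = 128.8/14.0 = 9.2000.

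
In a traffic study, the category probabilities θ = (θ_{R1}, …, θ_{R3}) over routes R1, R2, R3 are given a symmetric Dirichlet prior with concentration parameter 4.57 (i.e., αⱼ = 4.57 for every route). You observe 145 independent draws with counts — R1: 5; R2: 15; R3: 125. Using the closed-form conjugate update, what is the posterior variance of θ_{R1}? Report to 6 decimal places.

The Dirichlet prior is conjugate to the Multinomial likelihood: each posterior αⱼ = prior αⱼ + observed count nⱼ.
Posterior concentration: (9.57, 19.57, 129.57), total = 158.71.
Var[θ_j] = α_j(Σα−α_j)/((Σα)²(Σα+1)) = 9.57·149.14/(158.71²·159.71) = 0.000355.

0.000355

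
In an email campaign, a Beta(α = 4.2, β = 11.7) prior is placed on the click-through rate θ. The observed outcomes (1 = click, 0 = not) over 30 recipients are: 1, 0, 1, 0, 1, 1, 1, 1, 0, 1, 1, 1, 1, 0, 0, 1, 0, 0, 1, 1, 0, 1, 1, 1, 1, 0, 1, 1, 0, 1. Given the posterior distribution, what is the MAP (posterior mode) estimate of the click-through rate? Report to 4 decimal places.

The Beta prior is conjugate to a Binomial/Bernoulli likelihood; the update adds successes to α and failures to β.
Posterior: Beta(α+k, β+n−k) = Beta(4.2+20, 11.7+10) = Beta(24.2, 21.7).
Mode of Beta(a,b) for a,b>1 is (a−1)/(a+b−2) = 23.2/43.9 = 0.5285.

0.5285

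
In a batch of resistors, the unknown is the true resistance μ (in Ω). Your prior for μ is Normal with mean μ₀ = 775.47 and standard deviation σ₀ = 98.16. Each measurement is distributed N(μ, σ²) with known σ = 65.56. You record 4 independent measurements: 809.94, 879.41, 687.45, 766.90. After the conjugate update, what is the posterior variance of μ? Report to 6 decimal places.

966.720692

For Normal data with known variance σ², a Normal(μ₀, σ₀²) prior on μ is conjugate. Posterior precision = 1/σ₀² + n/σ²; posterior mean is the precision-weighted average of μ₀ and x̄.
σ₀² = 98.16² = 9635.3856, σ² = 65.56² = 4298.1136; σ² + n·σ₀² = 4298.1136 + 4·9635.3856 = 42839.656.
Posterior precision = 1/σ₀² + n/σ² = 1/9635.3856 + 4/4298.1136 = (σ² + n·σ₀²)/(σ₀²σ²) = 42839.656/(9635.3856·4298.1136); posterior variance σₙ² = σ₀²σ²/(σ² + n·σ₀²) = 9635.3856·4298.1136/42839.656 = 966.720692.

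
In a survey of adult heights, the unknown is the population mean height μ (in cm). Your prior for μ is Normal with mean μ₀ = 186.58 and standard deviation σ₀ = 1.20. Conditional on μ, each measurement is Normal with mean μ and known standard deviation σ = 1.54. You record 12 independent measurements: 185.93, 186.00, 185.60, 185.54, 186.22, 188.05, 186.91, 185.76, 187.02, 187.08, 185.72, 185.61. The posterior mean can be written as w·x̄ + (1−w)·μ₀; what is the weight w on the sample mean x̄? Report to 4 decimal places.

For Normal data with known variance σ², a Normal(μ₀, σ₀²) prior on μ is conjugate. Posterior precision = 1/σ₀² + n/σ²; posterior mean is the precision-weighted average of μ₀ and x̄.
σ₀² = 1.20² = 1.44, σ² = 1.54² = 2.3716. Prior precision 1/σ₀² = 1/1.44; data precision n/σ² = 12/2.3716.
w = (n/σ²)/(1/σ₀² + n/σ²) = n·σ₀²/(σ² + n·σ₀²) = 12·1.44/(2.3716 + 12·1.44) = 17.28/19.6516 = 0.8793.

0.8793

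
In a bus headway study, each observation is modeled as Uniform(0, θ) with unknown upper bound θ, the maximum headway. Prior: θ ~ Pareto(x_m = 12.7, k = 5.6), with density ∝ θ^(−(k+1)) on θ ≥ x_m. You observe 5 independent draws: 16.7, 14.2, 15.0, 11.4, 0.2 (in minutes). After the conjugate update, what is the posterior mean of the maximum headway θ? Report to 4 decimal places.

A Pareto(scale x_m, shape k) prior on the upper bound θ of Uniform(0, θ) is conjugate: posterior is Pareto(max(x_m, max xᵢ), k + n).
Sample maximum = 16.7; prior scale x_m = 12.7 → posterior scale = max = 16.7.
Posterior shape = 5.6 + 5 = 10.6.
E[θ|data] = k·x_m/(k−1) = 10.6·16.7/9.6 = 18.4396.

18.4396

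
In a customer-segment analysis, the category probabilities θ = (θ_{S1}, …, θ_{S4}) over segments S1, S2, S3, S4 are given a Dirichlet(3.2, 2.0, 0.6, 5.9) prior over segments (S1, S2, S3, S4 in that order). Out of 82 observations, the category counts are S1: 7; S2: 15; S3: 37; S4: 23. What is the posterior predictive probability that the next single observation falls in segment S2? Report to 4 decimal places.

0.1814

The Dirichlet prior is conjugate to the Multinomial likelihood: each posterior αⱼ = prior αⱼ + observed count nⱼ.
Posterior concentration: (10.2, 17.0, 37.6, 28.9), total = 93.7.
P(next = S2 | data) = α_{S2}/Σα = 0.1814.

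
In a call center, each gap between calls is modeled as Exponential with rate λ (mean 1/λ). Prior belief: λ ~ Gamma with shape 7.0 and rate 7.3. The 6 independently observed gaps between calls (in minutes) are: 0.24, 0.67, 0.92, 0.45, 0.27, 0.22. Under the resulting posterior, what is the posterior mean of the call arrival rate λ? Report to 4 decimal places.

With a Gamma(shape α, rate β) prior on the exponential rate λ, the posterior after n observations with total T = Σxᵢ is Gamma(α+n, β+T).
Sum of observations T = 2.77 minutes; n = 6.
Posterior: Gamma(7.0+6, 7.3+2.77) = Gamma(13.0, 10.07).
Posterior mean of λ = α/β = 13.0/10.07 = 1.2910.

1.2910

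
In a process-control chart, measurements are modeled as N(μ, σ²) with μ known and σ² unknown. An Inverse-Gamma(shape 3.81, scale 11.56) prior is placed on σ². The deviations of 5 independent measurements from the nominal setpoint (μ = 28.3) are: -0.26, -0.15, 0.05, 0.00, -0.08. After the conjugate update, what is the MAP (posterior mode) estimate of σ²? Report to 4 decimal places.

With known mean μ and an Inverse-Gamma(α, β) prior on σ², the Normal likelihood is conjugate: posterior is Inv-Gamma(α + n/2, β + Σ(xᵢ−μ)²/2).
Σ(xᵢ−μ)² = (-0.26)² + (-0.15)² + (0.05)² + (0.00)² + (-0.08)² = 0.0990.
Posterior: Inv-Gamma(3.81 + 5/2, 11.56 + 0.0990/2) = Inv-Gamma(6.31, 11.60950).
Mode = β/(α+1) = 11.60950/7.31 = 1.5882.

1.5882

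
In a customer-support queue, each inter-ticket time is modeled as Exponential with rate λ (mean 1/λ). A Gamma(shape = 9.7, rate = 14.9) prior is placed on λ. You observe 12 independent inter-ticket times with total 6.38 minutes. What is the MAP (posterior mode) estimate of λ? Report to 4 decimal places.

0.9727

With a Gamma(shape α, rate β) prior on the exponential rate λ, the posterior after n observations with total T = Σxᵢ is Gamma(α+n, β+T).
Posterior: Gamma(9.7+12, 14.9+6.38) = Gamma(21.7, 21.28).
Mode = (α−1)/β = 0.9727.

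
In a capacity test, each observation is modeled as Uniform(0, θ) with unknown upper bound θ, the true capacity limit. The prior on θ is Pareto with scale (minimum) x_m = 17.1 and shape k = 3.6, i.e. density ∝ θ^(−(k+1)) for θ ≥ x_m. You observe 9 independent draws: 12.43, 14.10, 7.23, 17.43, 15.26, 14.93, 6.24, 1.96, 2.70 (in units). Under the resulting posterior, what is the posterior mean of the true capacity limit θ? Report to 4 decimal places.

18.9326

A Pareto(scale x_m, shape k) prior on the upper bound θ of Uniform(0, θ) is conjugate: posterior is Pareto(max(x_m, max xᵢ), k + n).
Sample maximum = 17.43; prior scale x_m = 17.1 → posterior scale = max = 17.43.
Posterior shape = 3.6 + 9 = 12.6.
E[θ|data] = k·x_m/(k−1) = 12.6·17.43/11.6 = 18.9326.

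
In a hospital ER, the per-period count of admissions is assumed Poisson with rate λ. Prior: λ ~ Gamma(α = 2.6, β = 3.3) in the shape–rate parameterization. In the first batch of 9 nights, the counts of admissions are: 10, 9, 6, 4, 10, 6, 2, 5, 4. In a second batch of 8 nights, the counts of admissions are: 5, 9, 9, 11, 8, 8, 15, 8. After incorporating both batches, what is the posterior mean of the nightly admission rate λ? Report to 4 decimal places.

With a Gamma(shape α, rate β) prior, the Poisson likelihood is conjugate: the posterior is Gamma(α + ΣXᵢ, β + n).
Batch 1: sum of counts S = 56 over n = 9 nights.
After batch 1: Gamma(α+S, β+n) = Gamma(2.6+56, 3.3+9) = Gamma(58.6, 12.3).
Batch 2: sum of counts S = 73 over n = 8 nights.
After batch 2: Gamma(α+S, β+n) = Gamma(58.6+73, 12.3+8) = Gamma(131.6, 20.3).
Posterior mean = α/β = 131.6/20.3 = 6.4828.

6.4828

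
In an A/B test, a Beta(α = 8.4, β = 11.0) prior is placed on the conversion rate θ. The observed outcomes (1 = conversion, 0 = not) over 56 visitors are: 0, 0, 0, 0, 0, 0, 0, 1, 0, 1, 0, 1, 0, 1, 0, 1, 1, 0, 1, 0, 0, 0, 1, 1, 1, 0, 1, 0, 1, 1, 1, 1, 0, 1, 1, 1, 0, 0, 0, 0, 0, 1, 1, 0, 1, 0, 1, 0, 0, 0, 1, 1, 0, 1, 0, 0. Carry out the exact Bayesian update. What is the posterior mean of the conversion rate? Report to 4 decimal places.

0.4430

The Beta prior is conjugate to a Binomial/Bernoulli likelihood; the update adds successes to α and failures to β.
Posterior: Beta(α+k, β+n−k) = Beta(8.4+25, 11.0+31) = Beta(33.4, 42.0).
Posterior mean = α/(α+β) = 33.4/75.4 = 0.4430.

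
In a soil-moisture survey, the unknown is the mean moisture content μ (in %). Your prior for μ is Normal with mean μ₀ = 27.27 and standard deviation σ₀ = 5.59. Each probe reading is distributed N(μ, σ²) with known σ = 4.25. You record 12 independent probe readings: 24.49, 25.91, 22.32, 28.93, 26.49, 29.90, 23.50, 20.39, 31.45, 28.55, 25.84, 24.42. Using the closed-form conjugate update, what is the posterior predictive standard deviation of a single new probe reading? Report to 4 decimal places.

For Normal data with known variance σ², a Normal(μ₀, σ₀²) prior on μ is conjugate. Posterior precision = 1/σ₀² + n/σ²; posterior mean is the precision-weighted average of μ₀ and x̄.
σ₀² = 5.59² = 31.2481, σ² = 4.25² = 18.0625; σ² + n·σ₀² = 18.0625 + 12·31.2481 = 393.0397.
Posterior precision = 1/σ₀² + n/σ² = 1/31.2481 + 12/18.0625 = (σ² + n·σ₀²)/(σ₀²σ²) = 393.0397/(31.2481·18.0625); posterior variance σₙ² = σ₀²σ²/(σ² + n·σ₀²) = 31.2481·18.0625/393.0397 = 1.436035.
Predictive variance for one new observation = σₙ² + σ² = 31.2481·18.0625/393.0397 + 18.0625 = σ²·(σ₀² + 393.0397)/393.0397 = 18.0625·424.2878/393.0397 = 19.498535; SD = √(18.0625·424.2878/393.0397) = 4.4157.

4.4157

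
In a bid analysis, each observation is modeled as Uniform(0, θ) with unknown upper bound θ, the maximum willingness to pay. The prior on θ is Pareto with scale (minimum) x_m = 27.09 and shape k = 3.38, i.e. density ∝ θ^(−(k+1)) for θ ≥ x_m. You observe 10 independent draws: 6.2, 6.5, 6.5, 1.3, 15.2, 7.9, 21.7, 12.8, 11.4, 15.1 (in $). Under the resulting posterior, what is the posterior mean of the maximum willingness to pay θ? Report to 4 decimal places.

A Pareto(scale x_m, shape k) prior on the upper bound θ of Uniform(0, θ) is conjugate: posterior is Pareto(max(x_m, max xᵢ), k + n).
Sample maximum = 21.7; prior scale x_m = 27.09 → posterior scale = max = 27.09.
Posterior shape = 3.38 + 10 = 13.38.
E[θ|data] = k·x_m/(k−1) = 13.38·27.09/12.38 = 29.2782.

29.2782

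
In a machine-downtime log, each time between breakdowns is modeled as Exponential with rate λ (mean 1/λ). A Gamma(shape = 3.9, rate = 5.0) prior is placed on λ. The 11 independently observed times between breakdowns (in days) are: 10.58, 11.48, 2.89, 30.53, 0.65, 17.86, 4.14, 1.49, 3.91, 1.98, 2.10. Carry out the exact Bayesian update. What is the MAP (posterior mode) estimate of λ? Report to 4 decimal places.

0.1501

With a Gamma(shape α, rate β) prior on the exponential rate λ, the posterior after n observations with total T = Σxᵢ is Gamma(α+n, β+T).
Sum of observations T = 87.61 days; n = 11.
Posterior: Gamma(3.9+11, 5.0+87.61) = Gamma(14.9, 92.61).
Mode = (α−1)/β = 0.1501.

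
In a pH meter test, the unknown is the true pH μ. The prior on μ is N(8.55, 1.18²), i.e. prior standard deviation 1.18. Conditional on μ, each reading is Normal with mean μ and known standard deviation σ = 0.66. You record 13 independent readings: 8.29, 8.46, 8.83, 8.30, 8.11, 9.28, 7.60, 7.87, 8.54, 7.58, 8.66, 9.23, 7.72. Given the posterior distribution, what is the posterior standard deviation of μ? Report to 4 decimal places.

0.1809

For Normal data with known variance σ², a Normal(μ₀, σ₀²) prior on μ is conjugate. Posterior precision = 1/σ₀² + n/σ²; posterior mean is the precision-weighted average of μ₀ and x̄.
σ₀² = 1.18² = 1.3924, σ² = 0.66² = 0.4356; σ² + n·σ₀² = 0.4356 + 13·1.3924 = 18.5368.
Posterior precision = 1/σ₀² + n/σ² = 1/1.3924 + 13/0.4356 = (σ² + n·σ₀²)/(σ₀²σ²) = 18.5368/(1.3924·0.4356); posterior variance σₙ² = σ₀²σ²/(σ² + n·σ₀²) = 1.3924·0.4356/18.5368 = 0.032720.
Posterior SD = √σₙ² = √(1.3924·0.4356/18.5368) = 0.1809.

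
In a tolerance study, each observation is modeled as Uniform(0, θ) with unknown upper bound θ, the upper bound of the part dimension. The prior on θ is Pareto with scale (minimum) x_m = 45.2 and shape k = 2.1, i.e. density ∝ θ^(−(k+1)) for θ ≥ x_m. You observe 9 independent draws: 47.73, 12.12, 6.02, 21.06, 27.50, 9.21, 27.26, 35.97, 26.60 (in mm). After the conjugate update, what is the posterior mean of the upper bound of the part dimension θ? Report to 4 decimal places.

A Pareto(scale x_m, shape k) prior on the upper bound θ of Uniform(0, θ) is conjugate: posterior is Pareto(max(x_m, max xᵢ), k + n).
Sample maximum = 47.73; prior scale x_m = 45.2 → posterior scale = max = 47.73.
Posterior shape = 2.1 + 9 = 11.1.
E[θ|data] = k·x_m/(k−1) = 11.1·47.73/10.1 = 52.4557.

52.4557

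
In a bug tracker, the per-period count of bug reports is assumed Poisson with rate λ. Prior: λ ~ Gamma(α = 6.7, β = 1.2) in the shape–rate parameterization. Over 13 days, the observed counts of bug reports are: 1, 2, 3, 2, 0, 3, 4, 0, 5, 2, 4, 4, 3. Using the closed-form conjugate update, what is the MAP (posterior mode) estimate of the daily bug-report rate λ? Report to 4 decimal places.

2.7254

With a Gamma(shape α, rate β) prior, the Poisson likelihood is conjugate: the posterior is Gamma(α + ΣXᵢ, β + n).
Sum of counts S = 33 over n = 13 days.
Posterior: Gamma(α+S, β+n) = Gamma(6.7+33, 1.2+13) = Gamma(39.7, 14.2).
Mode of Gamma(α,β) for α≥1 is (α−1)/β = 38.7/14.2 = 2.7254.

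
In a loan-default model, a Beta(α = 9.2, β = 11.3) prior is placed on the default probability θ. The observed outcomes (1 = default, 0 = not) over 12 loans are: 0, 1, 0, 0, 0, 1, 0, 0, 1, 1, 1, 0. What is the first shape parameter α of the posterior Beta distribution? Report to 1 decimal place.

14.2

The Beta prior is conjugate to a Binomial/Bernoulli likelihood; the update adds successes to α and failures to β.
Posterior: Beta(α+k, β+n−k) = Beta(9.2+5, 11.3+7) = Beta(14.2, 18.3).
Posterior α = 14.2.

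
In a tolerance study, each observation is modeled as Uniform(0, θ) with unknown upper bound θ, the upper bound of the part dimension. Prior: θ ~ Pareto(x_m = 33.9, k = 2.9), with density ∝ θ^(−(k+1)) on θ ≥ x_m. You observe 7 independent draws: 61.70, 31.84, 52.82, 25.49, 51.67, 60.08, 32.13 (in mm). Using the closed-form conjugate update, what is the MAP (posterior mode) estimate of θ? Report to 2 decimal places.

61.70

A Pareto(scale x_m, shape k) prior on the upper bound θ of Uniform(0, θ) is conjugate: posterior is Pareto(max(x_m, max xᵢ), k + n).
Sample maximum = 61.70; prior scale x_m = 33.9 → posterior scale = max = 61.70.
Posterior shape = 2.9 + 7 = 9.9.
The Pareto density is decreasing on [x_m, ∞), so the mode is x_m = 61.70.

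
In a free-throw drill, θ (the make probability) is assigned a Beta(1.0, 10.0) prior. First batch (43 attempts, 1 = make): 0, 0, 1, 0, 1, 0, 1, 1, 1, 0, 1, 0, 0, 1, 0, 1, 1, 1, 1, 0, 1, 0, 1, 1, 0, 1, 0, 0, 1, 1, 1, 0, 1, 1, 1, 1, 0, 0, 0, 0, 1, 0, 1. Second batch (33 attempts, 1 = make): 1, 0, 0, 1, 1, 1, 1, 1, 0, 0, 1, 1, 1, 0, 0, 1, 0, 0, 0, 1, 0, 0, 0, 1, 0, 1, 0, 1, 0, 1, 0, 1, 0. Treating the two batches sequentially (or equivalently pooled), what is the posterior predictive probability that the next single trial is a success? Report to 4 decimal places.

The Beta prior is conjugate to a Binomial/Bernoulli likelihood; the update adds successes to α and failures to β.
After batch 1: Beta(1.0+24, 10.0+19) = Beta(25.0, 29.0).
After batch 2: Beta(25.0+16, 29.0+17) = Beta(41.0, 46.0).
For a single future Bernoulli trial, P(success | data) = α/(α+β) = 0.4713.

0.4713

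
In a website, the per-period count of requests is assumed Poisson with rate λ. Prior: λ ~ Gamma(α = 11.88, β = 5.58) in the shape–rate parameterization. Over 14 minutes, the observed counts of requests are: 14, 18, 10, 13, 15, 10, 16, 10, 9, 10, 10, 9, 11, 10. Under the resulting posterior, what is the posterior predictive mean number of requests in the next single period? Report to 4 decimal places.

9.0337

With a Gamma(shape α, rate β) prior, the Poisson likelihood is conjugate: the posterior is Gamma(α + ΣXᵢ, β + n).
Sum of counts S = 165 over n = 14 minutes.
Posterior: Gamma(α+S, β+n) = Gamma(11.88+165, 5.58+14) = Gamma(176.88, 19.58).
The predictive distribution for one future period is NegBinom with mean α/β = 9.0337.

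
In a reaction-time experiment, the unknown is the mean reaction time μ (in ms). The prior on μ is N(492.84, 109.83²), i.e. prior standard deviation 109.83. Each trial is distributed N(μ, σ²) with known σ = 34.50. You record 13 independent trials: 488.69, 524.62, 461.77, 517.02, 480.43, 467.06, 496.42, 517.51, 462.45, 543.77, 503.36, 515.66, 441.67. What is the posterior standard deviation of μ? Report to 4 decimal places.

For Normal data with known variance σ², a Normal(μ₀, σ₀²) prior on μ is conjugate. Posterior precision = 1/σ₀² + n/σ²; posterior mean is the precision-weighted average of μ₀ and x̄.
σ₀² = 109.83² = 12062.6289, σ² = 34.50² = 1190.25; σ² + n·σ₀² = 1190.25 + 13·12062.6289 = 158004.4257.
Posterior precision = 1/σ₀² + n/σ² = 1/12062.6289 + 13/1190.25 = (σ² + n·σ₀²)/(σ₀²σ²) = 158004.4257/(12062.6289·1190.25); posterior variance σₙ² = σ₀²σ²/(σ² + n·σ₀²) = 12062.6289·1190.25/158004.4257 = 90.867987.
Posterior SD = √σₙ² = √(12062.6289·1190.25/158004.4257) = 9.5325.

9.5325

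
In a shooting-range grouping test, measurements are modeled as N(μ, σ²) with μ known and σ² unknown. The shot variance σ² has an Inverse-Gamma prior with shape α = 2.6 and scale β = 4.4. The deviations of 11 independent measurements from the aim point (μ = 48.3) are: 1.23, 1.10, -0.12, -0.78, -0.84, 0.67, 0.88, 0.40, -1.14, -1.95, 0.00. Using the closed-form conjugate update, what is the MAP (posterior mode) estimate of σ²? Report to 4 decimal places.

1.0625

With known mean μ and an Inverse-Gamma(α, β) prior on σ², the Normal likelihood is conjugate: posterior is Inv-Gamma(α + n/2, β + Σ(xᵢ−μ)²/2).
Σ(xᵢ−μ)² = (1.23)² + (1.10)² + (-0.12)² + (-0.78)² + (-0.84)² + (0.67)² + (0.88)² + (0.40)² + (-1.14)² + (-1.95)² + (0.00)² = 10.5367.
Posterior: Inv-Gamma(2.6 + 11/2, 4.4 + 10.5367/2) = Inv-Gamma(8.10, 9.66835).
Mode = β/(α+1) = 9.66835/9.10 = 1.0625.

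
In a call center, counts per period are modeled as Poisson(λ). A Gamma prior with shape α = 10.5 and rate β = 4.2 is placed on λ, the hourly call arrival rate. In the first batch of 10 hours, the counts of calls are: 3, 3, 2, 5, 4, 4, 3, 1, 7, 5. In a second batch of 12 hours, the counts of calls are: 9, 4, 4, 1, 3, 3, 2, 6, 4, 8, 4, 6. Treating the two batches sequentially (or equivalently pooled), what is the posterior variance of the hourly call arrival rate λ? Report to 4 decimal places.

With a Gamma(shape α, rate β) prior, the Poisson likelihood is conjugate: the posterior is Gamma(α + ΣXᵢ, β + n).
Batch 1: sum of counts S = 37 over n = 10 hours.
After batch 1: Gamma(α+S, β+n) = Gamma(10.5+37, 4.2+10) = Gamma(47.5, 14.2).
Batch 2: sum of counts S = 54 over n = 12 hours.
After batch 2: Gamma(α+S, β+n) = Gamma(47.5+54, 14.2+12) = Gamma(101.5, 26.2).
Var = α/β² = 101.5/26.2² = 0.1479.

0.1479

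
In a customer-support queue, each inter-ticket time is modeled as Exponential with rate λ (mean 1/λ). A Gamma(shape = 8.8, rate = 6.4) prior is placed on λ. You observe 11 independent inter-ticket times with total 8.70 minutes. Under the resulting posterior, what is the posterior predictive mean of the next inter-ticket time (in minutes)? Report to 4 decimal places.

With a Gamma(shape α, rate β) prior on the exponential rate λ, the posterior after n observations with total T = Σxᵢ is Gamma(α+n, β+T).
Posterior: Gamma(8.8+11, 6.4+8.70) = Gamma(19.8, 15.10).
The predictive distribution for the next observation is Lomax; its mean is β/(α−1) = 15.10/18.8 = 0.8032.

0.8032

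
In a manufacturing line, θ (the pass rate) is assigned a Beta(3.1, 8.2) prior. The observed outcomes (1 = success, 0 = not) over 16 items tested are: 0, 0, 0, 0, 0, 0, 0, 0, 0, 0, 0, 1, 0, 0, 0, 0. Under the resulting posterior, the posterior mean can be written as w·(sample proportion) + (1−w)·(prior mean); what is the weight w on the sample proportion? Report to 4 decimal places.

The Beta prior is conjugate to a Binomial/Bernoulli likelihood; the update adds successes to α and failures to β.
Posterior mean = (α₀+k)/(α₀+β₀+n) = [n/(α₀+β₀+n)]·(k/n) + [(α₀+β₀)/(α₀+β₀+n)]·α₀/(α₀+β₀), so only n and the prior enter the weight.
The weight on the data is w = n/(α₀+β₀+n) = 16/(3.1+8.2+16) = 16/27.3 = 0.5861.

0.5861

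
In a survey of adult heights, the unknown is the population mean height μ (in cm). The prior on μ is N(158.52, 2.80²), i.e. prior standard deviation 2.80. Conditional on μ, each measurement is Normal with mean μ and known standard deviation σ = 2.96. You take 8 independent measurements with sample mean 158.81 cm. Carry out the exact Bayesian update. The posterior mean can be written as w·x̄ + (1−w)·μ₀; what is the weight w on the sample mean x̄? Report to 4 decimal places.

0.8774

For Normal data with known variance σ², a Normal(μ₀, σ₀²) prior on μ is conjugate. Posterior precision = 1/σ₀² + n/σ²; posterior mean is the precision-weighted average of μ₀ and x̄.
σ₀² = 2.80² = 7.84, σ² = 2.96² = 8.7616. Prior precision 1/σ₀² = 1/7.84; data precision n/σ² = 8/8.7616.
w = (n/σ²)/(1/σ₀² + n/σ²) = n·σ₀²/(σ² + n·σ₀²) = 8·7.84/(8.7616 + 8·7.84) = 62.72/71.4816 = 0.8774.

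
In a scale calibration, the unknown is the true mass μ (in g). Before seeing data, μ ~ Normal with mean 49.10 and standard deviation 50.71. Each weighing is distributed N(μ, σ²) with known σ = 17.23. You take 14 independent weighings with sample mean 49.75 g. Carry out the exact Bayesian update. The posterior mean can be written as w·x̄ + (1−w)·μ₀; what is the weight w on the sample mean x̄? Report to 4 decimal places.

0.9918

For Normal data with known variance σ², a Normal(μ₀, σ₀²) prior on μ is conjugate. Posterior precision = 1/σ₀² + n/σ²; posterior mean is the precision-weighted average of μ₀ and x̄.
σ₀² = 50.71² = 2571.5041, σ² = 17.23² = 296.8729. Prior precision 1/σ₀² = 1/2571.5041; data precision n/σ² = 14/296.8729.
w = (n/σ²)/(1/σ₀² + n/σ²) = n·σ₀²/(σ² + n·σ₀²) = 14·2571.5041/(296.8729 + 14·2571.5041) = 36001.0574/36297.9303 = 0.9918.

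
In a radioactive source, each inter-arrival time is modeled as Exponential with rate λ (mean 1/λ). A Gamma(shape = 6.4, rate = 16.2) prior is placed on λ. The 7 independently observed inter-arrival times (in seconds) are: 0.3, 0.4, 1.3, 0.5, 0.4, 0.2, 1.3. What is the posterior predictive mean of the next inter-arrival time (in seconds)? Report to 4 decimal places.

1.6613

With a Gamma(shape α, rate β) prior on the exponential rate λ, the posterior after n observations with total T = Σxᵢ is Gamma(α+n, β+T).
Sum of observations T = 4.4 seconds; n = 7.
Posterior: Gamma(6.4+7, 16.2+4.4) = Gamma(13.4, 20.6).
The predictive distribution for the next observation is Lomax; its mean is β/(α−1) = 20.6/12.4 = 1.6613.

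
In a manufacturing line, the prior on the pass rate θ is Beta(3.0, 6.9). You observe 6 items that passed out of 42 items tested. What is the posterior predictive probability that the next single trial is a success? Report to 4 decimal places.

0.1734

The Beta prior is conjugate to a Binomial/Bernoulli likelihood; the update adds successes to α and failures to β.
Posterior: Beta(α+k, β+n−k) = Beta(3.0+6, 6.9+36) = Beta(9.0, 42.9).
For a single future Bernoulli trial, P(success | data) = α/(α+β) = 0.1734.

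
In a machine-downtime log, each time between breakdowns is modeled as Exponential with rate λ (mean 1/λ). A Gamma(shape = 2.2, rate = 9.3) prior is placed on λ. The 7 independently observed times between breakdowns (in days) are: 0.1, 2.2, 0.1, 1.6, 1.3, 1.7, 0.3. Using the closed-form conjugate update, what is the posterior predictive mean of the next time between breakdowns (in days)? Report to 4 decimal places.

2.0244

With a Gamma(shape α, rate β) prior on the exponential rate λ, the posterior after n observations with total T = Σxᵢ is Gamma(α+n, β+T).
Sum of observations T = 7.3 days; n = 7.
Posterior: Gamma(2.2+7, 9.3+7.3) = Gamma(9.2, 16.6).
The predictive distribution for the next observation is Lomax; its mean is β/(α−1) = 16.6/8.2 = 2.0244.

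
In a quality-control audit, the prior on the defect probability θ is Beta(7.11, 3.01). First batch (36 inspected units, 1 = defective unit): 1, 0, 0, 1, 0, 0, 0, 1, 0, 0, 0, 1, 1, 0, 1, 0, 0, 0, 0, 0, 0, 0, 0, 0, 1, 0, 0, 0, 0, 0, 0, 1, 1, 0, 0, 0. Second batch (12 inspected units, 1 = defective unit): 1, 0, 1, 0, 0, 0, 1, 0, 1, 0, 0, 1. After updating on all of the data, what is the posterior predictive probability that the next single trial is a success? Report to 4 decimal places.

The Beta prior is conjugate to a Binomial/Bernoulli likelihood; the update adds successes to α and failures to β.
After batch 1: Beta(7.11+9, 3.01+27) = Beta(16.11, 30.01).
After batch 2: Beta(16.11+5, 30.01+7) = Beta(21.11, 37.01).
For a single future Bernoulli trial, P(success | data) = α/(α+β) = 0.3632.

0.3632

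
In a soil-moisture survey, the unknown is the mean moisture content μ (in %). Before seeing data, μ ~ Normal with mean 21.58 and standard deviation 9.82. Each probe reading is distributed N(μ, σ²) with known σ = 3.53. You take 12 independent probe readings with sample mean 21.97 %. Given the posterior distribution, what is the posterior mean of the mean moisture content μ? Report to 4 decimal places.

21.9658

For Normal data with known variance σ², a Normal(μ₀, σ₀²) prior on μ is conjugate. Posterior precision = 1/σ₀² + n/σ²; posterior mean is the precision-weighted average of μ₀ and x̄.
n·x̄ = 12·21.97 = 263.64.
σ₀² = 9.82² = 96.4324, σ² = 3.53² = 12.4609; σ² + n·σ₀² = 12.4609 + 12·96.4324 = 1169.6497.
Posterior mean = (μ₀/σ₀² + n·x̄/σ²)/(1/σ₀² + n/σ²) = (σ²·μ₀ + σ₀²·n·x̄)/(σ² + n·σ₀²) = (12.4609·21.58 + 96.4324·263.64)/1169.6497 = 25692.344158/1169.6497 = 21.9658.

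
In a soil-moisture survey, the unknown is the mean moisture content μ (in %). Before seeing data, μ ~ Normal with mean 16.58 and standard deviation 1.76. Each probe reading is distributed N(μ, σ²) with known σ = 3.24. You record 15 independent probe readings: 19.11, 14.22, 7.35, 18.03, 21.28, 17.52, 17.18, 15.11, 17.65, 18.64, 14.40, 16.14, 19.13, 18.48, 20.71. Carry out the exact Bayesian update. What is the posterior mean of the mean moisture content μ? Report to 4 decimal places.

16.9199

For Normal data with known variance σ², a Normal(μ₀, σ₀²) prior on μ is conjugate. Posterior precision = 1/σ₀² + n/σ²; posterior mean is the precision-weighted average of μ₀ and x̄.
Σxᵢ = 19.11 + 14.22 + 7.35 + 18.03 + 21.28 + 17.52 + 17.18 + 15.11 + 17.65 + 18.64 + 14.40 + 16.14 + 19.13 + 18.48 + 20.71 = 254.95, so n·x̄ = 254.95.
σ₀² = 1.76² = 3.0976, σ² = 3.24² = 10.4976; σ² + n·σ₀² = 10.4976 + 15·3.0976 = 56.9616.
Posterior mean = (μ₀/σ₀² + n·x̄/σ²)/(1/σ₀² + n/σ²) = (σ²·μ₀ + σ₀²·n·x̄)/(σ² + n·σ₀²) = (10.4976·16.58 + 3.0976·254.95)/56.9616 = 963.783328/56.9616 = 16.9199.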